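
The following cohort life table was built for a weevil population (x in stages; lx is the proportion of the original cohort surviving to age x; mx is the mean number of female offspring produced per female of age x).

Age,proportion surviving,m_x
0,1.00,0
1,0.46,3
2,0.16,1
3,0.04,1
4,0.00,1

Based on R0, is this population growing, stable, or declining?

R0 = Σ lx·mx = 0 + 1.38 + 0.16 + 0.04 + 0 = 1.58
R0 > 1, so the population is growing.

growing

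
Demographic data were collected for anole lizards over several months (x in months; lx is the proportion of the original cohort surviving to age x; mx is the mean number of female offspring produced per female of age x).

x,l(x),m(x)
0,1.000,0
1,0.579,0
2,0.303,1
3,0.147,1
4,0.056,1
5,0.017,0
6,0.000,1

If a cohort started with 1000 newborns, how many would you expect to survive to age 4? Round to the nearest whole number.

Expected survivors = N0 · l_4 = 1000 × 0.056 = 56 → 56

56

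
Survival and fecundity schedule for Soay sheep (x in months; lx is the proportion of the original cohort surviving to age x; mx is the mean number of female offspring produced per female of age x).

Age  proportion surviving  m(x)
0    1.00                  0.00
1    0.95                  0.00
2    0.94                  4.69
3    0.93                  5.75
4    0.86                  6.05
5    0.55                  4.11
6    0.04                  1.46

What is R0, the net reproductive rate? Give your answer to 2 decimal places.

17.28

lx·mx by age: 0, 0, 4.4086, 5.3475, 5.203, 2.2605, 0.0584
R0 = Σ lx·mx = 17.278 → 17.28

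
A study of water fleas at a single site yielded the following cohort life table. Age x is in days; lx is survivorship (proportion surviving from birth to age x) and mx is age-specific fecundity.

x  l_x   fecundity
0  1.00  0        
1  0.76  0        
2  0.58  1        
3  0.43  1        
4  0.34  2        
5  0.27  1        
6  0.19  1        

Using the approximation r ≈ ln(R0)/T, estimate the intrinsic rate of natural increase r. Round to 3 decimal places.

0.215

R0 = Σ lx·mx = 0 + 0 + 0.58 + 0.43 + 0.68 + 0.27 + 0.19 = 2.15
Σ x·lx·mx = 7.66; T = 7.66/2.15 = 3.56279…
r ≈ ln(R0)/T = ln(2.15)/3.56279… = 0.21485… → 0.215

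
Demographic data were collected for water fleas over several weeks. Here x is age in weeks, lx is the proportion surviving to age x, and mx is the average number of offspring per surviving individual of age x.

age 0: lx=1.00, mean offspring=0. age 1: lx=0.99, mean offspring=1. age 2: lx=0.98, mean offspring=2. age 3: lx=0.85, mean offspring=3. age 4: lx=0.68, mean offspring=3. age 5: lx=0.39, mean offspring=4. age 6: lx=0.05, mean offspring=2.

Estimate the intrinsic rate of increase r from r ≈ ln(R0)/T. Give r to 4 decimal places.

0.7011

R0 = Σ lx·mx = 0 + 0.99 + 1.96 + 2.55 + 2.04 + 1.56 + 0.1 = 9.2
Σ x·lx·mx = 29.12; T = 29.12/9.2 = 3.16522…
r ≈ ln(R0)/T = ln(9.2)/3.16522… = 0.701122… → 0.7011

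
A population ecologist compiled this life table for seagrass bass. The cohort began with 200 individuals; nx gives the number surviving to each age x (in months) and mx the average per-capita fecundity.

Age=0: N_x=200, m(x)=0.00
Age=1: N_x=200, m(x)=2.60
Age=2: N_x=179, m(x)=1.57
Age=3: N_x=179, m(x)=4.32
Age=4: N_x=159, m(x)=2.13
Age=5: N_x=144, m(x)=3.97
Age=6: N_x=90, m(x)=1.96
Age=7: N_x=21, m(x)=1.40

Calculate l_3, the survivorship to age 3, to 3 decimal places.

0.895

l_3 = n_3/n_0 = 179/200 = 0.895 → 0.895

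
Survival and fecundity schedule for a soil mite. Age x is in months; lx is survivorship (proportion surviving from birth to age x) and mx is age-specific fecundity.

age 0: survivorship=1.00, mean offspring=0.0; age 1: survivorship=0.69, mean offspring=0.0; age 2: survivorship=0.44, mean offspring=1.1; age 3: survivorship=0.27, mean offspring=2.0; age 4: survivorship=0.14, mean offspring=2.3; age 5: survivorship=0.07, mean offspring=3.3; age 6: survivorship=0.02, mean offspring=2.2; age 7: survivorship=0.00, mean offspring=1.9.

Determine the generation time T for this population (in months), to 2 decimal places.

lx·mx: 0, 0, 0.484, 0.54, 0.322, 0.231, 0.044, 0 → R0 = 1.621
x·lx·mx: 0, 0, 0.968, 1.62, 1.288, 1.155, 0.264, 0 → Σ = 5.295
T = 5.295 / 1.621 = 3.266502… → 3.27

3.27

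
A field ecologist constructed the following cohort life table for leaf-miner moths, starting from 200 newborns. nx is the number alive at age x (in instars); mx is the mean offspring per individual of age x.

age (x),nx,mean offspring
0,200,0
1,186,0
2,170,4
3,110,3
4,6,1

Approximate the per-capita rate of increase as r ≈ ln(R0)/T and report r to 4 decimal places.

lx = nx/n0 = nx/200: 1, 0.93, 0.85, 0.55, 0.03
R0 = Σ lx·mx = 0 + 0 + 3.4 + 1.65 + 0.03 = 5.08
Σ x·lx·mx = 11.87; T = 11.87/5.08 = 2.33661…
r ≈ ln(R0)/T = ln(5.08)/2.33661… = 0.695584… → 0.6956

0.6956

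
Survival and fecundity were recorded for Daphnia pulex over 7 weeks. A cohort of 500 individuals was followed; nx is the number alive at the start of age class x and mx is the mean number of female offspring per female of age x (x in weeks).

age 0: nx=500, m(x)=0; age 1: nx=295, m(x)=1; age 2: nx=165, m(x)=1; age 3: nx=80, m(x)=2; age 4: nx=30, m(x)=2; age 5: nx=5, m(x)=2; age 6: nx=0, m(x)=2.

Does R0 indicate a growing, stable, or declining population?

lx = nx/n0 = nx/500: 1, 0.59, 0.33, 0.16, 0.06, 0.01, 0
R0 = Σ lx·mx = 0 + 0.59 + 0.33 + 0.32 + 0.12 + 0.02 + 0 = 1.38
R0 > 1, so the population is growing.

growing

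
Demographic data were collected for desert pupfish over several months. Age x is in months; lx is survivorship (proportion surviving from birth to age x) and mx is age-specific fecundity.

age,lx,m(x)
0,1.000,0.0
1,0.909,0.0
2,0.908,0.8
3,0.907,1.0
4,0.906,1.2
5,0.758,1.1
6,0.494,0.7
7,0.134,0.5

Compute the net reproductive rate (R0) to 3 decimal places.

lx·mx by age: 0, 0, 0.7264, 0.907, 1.0872, 0.8338, 0.3458, 0.067
R0 = Σ lx·mx = 3.9672 → 3.967

3.967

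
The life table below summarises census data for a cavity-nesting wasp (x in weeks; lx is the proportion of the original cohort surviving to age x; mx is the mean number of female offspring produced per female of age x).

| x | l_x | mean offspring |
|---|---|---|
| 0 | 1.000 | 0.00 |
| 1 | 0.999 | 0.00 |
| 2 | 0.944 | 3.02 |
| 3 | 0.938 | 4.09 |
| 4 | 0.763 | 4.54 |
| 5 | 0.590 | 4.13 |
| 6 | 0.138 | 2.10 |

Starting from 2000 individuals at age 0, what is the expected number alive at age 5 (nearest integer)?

Expected survivors = N0 · l_5 = 2000 × 0.590 = 1180 → 1180

1180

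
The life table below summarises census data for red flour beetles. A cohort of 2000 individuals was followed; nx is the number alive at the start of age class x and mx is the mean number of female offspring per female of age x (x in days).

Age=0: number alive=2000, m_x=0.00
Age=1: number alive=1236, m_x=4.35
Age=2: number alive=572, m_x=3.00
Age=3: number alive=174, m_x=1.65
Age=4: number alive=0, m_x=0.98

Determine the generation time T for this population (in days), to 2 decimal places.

lx = nx/n0 = nx/2000: 1, 0.618, 0.286, 0.087, 0
lx·mx: 0, 2.6883, 0.858, 0.14355, 0 → R0 = 3.68985
x·lx·mx: 0, 2.6883, 1.716, 0.43065, 0 → Σ = 4.83495
T = 4.83495 / 3.68985 = 1.310338… → 1.31

1.31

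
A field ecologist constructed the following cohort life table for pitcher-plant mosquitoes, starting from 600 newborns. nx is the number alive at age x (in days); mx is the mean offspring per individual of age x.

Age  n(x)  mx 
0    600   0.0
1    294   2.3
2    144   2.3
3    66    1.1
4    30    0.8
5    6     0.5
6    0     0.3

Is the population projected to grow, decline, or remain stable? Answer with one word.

lx = nx/n0 = nx/600: 1, 0.49, 0.24, 0.11, 0.05, 0.01, 0
R0 = Σ lx·mx = 0 + 1.127 + 0.552 + 0.121 + 0.04 + 0.005 + 0 = 1.845
R0 > 1, so the population is growing.

growing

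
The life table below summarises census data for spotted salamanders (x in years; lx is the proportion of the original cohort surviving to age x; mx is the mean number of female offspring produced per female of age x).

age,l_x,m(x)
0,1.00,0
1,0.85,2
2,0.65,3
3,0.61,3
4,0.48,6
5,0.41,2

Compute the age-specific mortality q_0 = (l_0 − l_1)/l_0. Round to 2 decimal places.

0.15

q_0 = (l_0 − l_1) / l_0 = (1 − 0.85) / 1
     = 0.15 / 1 = 0.15 → 0.15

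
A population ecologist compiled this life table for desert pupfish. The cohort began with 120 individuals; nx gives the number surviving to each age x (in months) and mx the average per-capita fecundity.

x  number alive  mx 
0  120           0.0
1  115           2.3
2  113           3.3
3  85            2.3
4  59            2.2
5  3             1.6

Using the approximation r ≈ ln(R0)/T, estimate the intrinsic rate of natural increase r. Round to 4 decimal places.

lx = nx/n0 = nx/120: 1, 0.95833…, 0.94167…, 0.70833…, 0.49167…, 0.025
R0 = Σ lx·mx = 0 + 2.20417… + 3.1075… + 1.62917… + 1.08167… + 0.04 = 8.0625…
Σ x·lx·mx = 17.833333…; T = 17.833333…/8.0625… = 2.21189…
r ≈ ln(R0)/T = ln(8.0625…)/2.21189… = 0.94364… → 0.9436

0.9436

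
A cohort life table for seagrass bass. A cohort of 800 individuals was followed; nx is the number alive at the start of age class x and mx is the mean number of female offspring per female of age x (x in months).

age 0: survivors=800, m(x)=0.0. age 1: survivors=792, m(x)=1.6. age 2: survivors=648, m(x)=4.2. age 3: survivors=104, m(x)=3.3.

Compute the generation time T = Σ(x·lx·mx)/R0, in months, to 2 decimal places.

lx = nx/n0 = nx/800: 1, 0.99, 0.81, 0.13
lx·mx: 0, 1.584, 3.402, 0.429 → R0 = 5.415
x·lx·mx: 0, 1.584, 6.804, 1.287 → Σ = 9.675
T = 9.675 / 5.415 = 1.786704… → 1.79

1.79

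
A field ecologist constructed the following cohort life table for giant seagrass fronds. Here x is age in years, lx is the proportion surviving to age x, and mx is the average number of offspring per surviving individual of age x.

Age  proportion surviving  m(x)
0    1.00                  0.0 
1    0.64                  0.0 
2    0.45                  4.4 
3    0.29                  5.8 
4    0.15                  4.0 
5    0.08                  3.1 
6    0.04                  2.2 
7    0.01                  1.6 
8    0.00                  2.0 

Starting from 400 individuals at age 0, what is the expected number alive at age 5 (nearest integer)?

Expected survivors = N0 · l_5 = 400 × 0.08 = 32 → 32

32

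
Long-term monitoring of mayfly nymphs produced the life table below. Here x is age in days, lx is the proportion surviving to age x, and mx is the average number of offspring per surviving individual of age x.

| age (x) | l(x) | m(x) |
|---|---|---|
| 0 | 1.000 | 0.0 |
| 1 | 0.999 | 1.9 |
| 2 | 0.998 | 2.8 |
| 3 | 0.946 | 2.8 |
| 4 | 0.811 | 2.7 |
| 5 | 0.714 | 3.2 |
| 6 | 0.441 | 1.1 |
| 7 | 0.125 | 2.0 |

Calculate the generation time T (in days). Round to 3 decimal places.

lx·mx: 0, 1.8981, 2.7944, 2.6488, 2.1897, 2.2848, 0.4851, 0.25 → R0 = 12.5509
x·lx·mx: 0, 1.8981, 5.5888, 7.9464, 8.7588, 11.424, 2.9106, 1.75 → Σ = 40.2767
T = 40.2767 / 12.5509 = 3.209069… → 3.209

3.209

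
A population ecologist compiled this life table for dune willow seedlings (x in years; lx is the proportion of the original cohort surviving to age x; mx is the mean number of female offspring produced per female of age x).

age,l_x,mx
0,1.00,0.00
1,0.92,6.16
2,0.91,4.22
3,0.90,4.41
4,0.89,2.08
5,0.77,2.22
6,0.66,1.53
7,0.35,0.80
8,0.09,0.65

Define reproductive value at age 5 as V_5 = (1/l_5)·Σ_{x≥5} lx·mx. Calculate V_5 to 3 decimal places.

3.971

lx·mx for x ≥ 5: 1.7094, 1.0098, 0.28, 0.0585 → sum = 3.0577
V_5 = 3.0577 / l_5 = 3.0577 / 0.77 = 3.971039… → 3.971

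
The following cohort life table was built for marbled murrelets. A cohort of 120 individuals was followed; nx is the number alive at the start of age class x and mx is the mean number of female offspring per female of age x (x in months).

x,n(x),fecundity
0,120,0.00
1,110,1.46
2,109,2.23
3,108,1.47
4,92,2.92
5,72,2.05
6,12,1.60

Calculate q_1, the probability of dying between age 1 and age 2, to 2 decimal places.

0.01

lx = nx/n0 = nx/120: 1, 0.91667…, 0.90833…, 0.9, 0.76667…, 0.6, 0.1
q_1 = (l_1 − l_2) / l_1 = (0.916667… − 0.908333…) / 0.916667…
     = 0.008333… / 0.916667… = 0.009091… → 0.01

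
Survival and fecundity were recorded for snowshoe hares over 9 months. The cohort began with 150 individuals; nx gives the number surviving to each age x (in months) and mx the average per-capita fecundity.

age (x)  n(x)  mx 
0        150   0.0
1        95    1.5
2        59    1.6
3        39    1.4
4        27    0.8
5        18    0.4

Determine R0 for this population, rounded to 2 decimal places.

2.14

lx = nx/n0 = nx/150: 1, 0.63333…, 0.39333…, 0.26, 0.18, 0.12
lx·mx by age: 0, 0.95…, 0.629333…, 0.364, 0.144, 0.048
R0 = Σ lx·mx = 2.135333… → 2.14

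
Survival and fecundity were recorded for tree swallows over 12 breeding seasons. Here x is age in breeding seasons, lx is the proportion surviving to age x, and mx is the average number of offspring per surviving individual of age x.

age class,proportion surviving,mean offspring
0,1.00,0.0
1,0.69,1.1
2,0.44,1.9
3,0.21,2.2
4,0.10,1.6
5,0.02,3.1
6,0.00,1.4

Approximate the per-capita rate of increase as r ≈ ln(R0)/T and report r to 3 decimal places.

0.394

R0 = Σ lx·mx = 0 + 0.759 + 0.836 + 0.462 + 0.16 + 0.062 + 0 = 2.279
Σ x·lx·mx = 4.767; T = 4.767/2.279 = 2.09171…
r ≈ ln(R0)/T = ln(2.279)/2.09171… = 0.39381… → 0.394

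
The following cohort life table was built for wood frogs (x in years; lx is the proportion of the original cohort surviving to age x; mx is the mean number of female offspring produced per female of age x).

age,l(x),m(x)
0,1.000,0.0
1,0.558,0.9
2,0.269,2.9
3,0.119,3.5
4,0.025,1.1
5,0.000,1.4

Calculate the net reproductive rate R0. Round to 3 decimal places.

lx·mx by age: 0, 0.5022, 0.7801, 0.4165, 0.0275, 0
R0 = Σ lx·mx = 1.7263 → 1.726

1.726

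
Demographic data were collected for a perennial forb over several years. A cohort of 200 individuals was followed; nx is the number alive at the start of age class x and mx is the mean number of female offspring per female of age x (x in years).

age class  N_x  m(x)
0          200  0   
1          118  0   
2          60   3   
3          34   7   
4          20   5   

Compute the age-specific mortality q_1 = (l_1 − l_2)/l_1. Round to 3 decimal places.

0.492

lx = nx/n0 = nx/200: 1, 0.59, 0.3, 0.17, 0.1
q_1 = (l_1 − l_2) / l_1 = (0.59 − 0.3) / 0.59
     = 0.29 / 0.59 = 0.491525… → 0.492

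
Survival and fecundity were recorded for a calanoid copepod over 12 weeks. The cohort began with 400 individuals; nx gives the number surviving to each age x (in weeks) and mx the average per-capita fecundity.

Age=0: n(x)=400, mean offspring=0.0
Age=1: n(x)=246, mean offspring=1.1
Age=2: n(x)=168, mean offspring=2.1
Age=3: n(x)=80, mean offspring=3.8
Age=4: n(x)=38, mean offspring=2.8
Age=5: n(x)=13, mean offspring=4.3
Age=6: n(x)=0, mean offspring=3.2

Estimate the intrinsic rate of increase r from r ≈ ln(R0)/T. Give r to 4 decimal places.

0.4211

lx = nx/n0 = nx/400: 1, 0.615, 0.42, 0.2, 0.095, 0.0325, 0
R0 = Σ lx·mx = 0 + 0.6765 + 0.882 + 0.76 + 0.266 + 0.13975 + 0 = 2.72425
Σ x·lx·mx = 6.48325; T = 6.48325/2.72425 = 2.37983…
r ≈ ln(R0)/T = ln(2.72425)/2.37983… = 0.42112… → 0.4211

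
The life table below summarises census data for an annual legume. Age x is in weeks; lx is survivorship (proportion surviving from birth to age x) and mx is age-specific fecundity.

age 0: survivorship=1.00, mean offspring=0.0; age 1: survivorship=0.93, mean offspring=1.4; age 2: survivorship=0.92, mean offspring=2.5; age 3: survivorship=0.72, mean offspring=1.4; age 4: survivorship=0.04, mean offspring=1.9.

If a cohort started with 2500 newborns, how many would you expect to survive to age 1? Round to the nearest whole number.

2325

Expected survivors = N0 · l_1 = 2500 × 0.93 = 2325 → 2325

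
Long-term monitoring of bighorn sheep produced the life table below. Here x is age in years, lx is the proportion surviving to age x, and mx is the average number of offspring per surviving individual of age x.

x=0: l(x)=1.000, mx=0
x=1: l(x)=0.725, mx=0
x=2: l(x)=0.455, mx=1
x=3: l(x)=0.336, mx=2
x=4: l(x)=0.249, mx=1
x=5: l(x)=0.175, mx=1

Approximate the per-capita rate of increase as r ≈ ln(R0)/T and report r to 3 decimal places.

R0 = Σ lx·mx = 0 + 0 + 0.455 + 0.672 + 0.249 + 0.175 = 1.551
Σ x·lx·mx = 4.797; T = 4.797/1.551 = 3.09284…
r ≈ ln(R0)/T = ln(1.551)/3.09284… = 0.14191… → 0.142

0.142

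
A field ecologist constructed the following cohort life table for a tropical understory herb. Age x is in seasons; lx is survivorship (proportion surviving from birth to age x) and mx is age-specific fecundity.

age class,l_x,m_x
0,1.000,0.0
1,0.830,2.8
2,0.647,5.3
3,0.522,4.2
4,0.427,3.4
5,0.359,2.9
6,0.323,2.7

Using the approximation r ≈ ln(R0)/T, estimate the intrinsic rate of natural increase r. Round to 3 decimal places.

R0 = Σ lx·mx = 0 + 2.324 + 3.4291 + 2.1924 + 1.4518 + 1.0411 + 0.8721 = 11.3105
Σ x·lx·mx = 32.0047; T = 32.0047/11.3105 = 2.82965…
r ≈ ln(R0)/T = ln(11.3105)/2.82965… = 0.85726… → 0.857

0.857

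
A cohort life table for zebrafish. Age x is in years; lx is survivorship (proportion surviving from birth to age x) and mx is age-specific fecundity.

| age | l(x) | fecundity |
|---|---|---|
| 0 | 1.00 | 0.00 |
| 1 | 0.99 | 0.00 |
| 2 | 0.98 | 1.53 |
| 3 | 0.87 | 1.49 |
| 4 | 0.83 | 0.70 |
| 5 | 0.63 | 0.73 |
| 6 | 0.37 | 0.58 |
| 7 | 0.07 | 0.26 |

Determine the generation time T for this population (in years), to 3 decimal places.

3.176

lx·mx: 0, 0, 1.4994, 1.2963, 0.581, 0.4599, 0.2146, 0.0182 → R0 = 4.0694
x·lx·mx: 0, 0, 2.9988, 3.8889, 2.324, 2.2995, 1.2876, 0.1274 → Σ = 12.9262
T = 12.9262 / 4.0694 = 3.176439… → 3.176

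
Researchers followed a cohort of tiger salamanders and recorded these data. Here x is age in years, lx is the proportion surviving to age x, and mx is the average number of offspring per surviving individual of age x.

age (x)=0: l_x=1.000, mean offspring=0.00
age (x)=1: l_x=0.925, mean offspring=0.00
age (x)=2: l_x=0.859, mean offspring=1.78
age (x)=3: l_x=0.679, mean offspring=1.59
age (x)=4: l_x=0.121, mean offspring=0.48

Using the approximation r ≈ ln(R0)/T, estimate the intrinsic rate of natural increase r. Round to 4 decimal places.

R0 = Σ lx·mx = 0 + 0 + 1.52902 + 1.07961 + 0.05808 = 2.66671
Σ x·lx·mx = 6.52919; T = 6.52919/2.66671 = 2.44841…
r ≈ ln(R0)/T = ln(2.66671)/2.44841… = 0.400606… → 0.4006

0.4006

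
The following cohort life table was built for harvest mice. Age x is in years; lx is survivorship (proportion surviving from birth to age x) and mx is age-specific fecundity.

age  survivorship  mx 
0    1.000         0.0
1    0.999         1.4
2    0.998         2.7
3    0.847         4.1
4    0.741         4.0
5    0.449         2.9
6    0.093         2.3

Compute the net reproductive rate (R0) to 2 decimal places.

lx·mx by age: 0, 1.3986, 2.6946, 3.4727, 2.964, 1.3021, 0.2139
R0 = Σ lx·mx = 12.0459 → 12.05

12.05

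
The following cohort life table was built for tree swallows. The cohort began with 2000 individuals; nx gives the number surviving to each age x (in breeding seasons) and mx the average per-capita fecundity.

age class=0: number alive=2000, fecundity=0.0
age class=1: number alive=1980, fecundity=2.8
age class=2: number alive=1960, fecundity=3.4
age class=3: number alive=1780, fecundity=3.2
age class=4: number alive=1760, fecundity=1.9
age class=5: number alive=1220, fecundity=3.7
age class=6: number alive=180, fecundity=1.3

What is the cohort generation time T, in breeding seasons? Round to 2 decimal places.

2.82

lx = nx/n0 = nx/2000: 1, 0.99, 0.98, 0.89, 0.88, 0.61, 0.09
lx·mx: 0, 2.772, 3.332, 2.848, 1.672, 2.257, 0.117 → R0 = 12.998
x·lx·mx: 0, 2.772, 6.664, 8.544, 6.688, 11.285, 0.702 → Σ = 36.655
T = 36.655 / 12.998 = 2.820049… → 2.82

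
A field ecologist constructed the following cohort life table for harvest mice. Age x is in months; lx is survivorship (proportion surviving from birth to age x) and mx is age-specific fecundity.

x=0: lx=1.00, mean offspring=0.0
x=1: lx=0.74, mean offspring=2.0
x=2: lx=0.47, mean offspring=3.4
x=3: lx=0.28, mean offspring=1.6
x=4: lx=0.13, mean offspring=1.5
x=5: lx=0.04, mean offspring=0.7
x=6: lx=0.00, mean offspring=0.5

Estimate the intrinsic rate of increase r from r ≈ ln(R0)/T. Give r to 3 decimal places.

R0 = Σ lx·mx = 0 + 1.48 + 1.598 + 0.448 + 0.195 + 0.028 + 0 = 3.749
Σ x·lx·mx = 6.94; T = 6.94/3.749 = 1.85116…
r ≈ ln(R0)/T = ln(3.749)/1.85116… = 0.71387… → 0.714

0.714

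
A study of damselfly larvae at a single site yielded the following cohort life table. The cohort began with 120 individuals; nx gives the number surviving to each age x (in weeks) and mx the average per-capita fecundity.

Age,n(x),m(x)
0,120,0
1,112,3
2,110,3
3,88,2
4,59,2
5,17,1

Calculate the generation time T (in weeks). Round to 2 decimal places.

2.13

lx = nx/n0 = nx/120: 1, 0.93333…, 0.91667…, 0.73333…, 0.49167…, 0.14167…
lx·mx: 0, 2.8…, 2.75…, 1.466667…, 0.983333…, 0.141667… → R0 = 8.141667…
x·lx·mx: 0, 2.8…, 5.5…, 4.4…, 3.933333…, 0.708333… → Σ = 17.341667…
T = 17.341667… / 8.141667… = 2.12999… → 2.13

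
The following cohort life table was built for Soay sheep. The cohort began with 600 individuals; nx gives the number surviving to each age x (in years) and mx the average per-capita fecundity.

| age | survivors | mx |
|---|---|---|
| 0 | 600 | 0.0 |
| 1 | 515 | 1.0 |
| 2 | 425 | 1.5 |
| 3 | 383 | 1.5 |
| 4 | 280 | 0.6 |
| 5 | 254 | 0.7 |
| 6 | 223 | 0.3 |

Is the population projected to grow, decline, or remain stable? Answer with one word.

growing

lx = nx/n0 = nx/600: 1, 0.85833…, 0.70833…, 0.63833…, 0.46667…, 0.42333…, 0.37167…
R0 = Σ lx·mx = 0 + 0.858333… + 1.0625… + 0.9575… + 0.28… + 0.296333… + 0.1115… = 3.566167…
R0 > 1, so the population is growing.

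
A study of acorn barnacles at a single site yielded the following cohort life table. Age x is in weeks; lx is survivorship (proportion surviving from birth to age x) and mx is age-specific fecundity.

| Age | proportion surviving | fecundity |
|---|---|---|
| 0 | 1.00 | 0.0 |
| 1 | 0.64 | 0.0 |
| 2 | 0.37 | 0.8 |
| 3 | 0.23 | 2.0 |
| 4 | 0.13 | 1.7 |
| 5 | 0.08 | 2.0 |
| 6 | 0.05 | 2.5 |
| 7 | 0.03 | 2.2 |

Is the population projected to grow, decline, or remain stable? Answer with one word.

growing

R0 = Σ lx·mx = 0 + 0 + 0.296 + 0.46 + 0.221 + 0.16 + 0.125 + 0.066 = 1.328
R0 > 1, so the population is growing.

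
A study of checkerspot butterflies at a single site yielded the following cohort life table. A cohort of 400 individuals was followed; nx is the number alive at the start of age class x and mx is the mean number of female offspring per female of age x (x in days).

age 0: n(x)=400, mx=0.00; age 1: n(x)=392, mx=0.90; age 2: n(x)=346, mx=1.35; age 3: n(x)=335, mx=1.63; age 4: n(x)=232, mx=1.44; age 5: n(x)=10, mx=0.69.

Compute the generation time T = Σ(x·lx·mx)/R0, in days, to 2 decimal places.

2.52

lx = nx/n0 = nx/400: 1, 0.98, 0.865, 0.8375, 0.58, 0.025
lx·mx: 0, 0.882, 1.16775, 1.365125, 0.8352, 0.01725 → R0 = 4.267325
x·lx·mx: 0, 0.882, 2.3355, 4.095375, 3.3408, 0.08625 → Σ = 10.739925
T = 10.739925 / 4.267325 = 2.516782… → 2.52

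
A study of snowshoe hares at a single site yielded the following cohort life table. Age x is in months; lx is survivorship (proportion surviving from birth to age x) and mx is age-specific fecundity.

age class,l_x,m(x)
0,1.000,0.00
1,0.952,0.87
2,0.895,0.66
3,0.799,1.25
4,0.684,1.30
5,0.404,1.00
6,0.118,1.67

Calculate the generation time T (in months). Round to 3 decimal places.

lx·mx: 0, 0.82824, 0.5907, 0.99875, 0.8892, 0.404, 0.19706 → R0 = 3.90795
x·lx·mx: 0, 0.82824, 1.1814, 2.99625, 3.5568, 2.02, 1.18236 → Σ = 11.76505
T = 11.76505 / 3.90795 = 3.010543… → 3.011

3.011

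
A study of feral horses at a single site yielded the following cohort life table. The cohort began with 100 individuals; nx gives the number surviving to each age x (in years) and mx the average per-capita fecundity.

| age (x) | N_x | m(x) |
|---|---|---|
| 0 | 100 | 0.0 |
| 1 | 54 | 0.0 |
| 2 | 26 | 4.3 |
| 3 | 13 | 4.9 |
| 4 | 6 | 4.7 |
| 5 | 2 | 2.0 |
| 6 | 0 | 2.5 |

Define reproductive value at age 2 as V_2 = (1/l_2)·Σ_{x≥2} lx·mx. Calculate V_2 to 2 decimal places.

7.99

lx = nx/n0 = nx/100: 1, 0.54, 0.26, 0.13, 0.06, 0.02, 0
lx·mx for x ≥ 2: 1.118, 0.637, 0.282, 0.04, 0 → sum = 2.077
V_2 = 2.077 / l_2 = 2.077 / 0.26 = 7.988462… → 7.99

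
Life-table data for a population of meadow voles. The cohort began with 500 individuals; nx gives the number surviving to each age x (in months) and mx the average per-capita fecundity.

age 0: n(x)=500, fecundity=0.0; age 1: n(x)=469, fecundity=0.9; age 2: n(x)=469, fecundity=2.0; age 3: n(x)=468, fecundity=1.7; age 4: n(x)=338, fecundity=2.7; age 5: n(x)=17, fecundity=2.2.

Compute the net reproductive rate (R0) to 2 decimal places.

6.21

lx = nx/n0 = nx/500: 1, 0.938, 0.938, 0.936, 0.676, 0.034
lx·mx by age: 0, 0.8442, 1.876, 1.5912, 1.8252, 0.0748
R0 = Σ lx·mx = 6.2114 → 6.21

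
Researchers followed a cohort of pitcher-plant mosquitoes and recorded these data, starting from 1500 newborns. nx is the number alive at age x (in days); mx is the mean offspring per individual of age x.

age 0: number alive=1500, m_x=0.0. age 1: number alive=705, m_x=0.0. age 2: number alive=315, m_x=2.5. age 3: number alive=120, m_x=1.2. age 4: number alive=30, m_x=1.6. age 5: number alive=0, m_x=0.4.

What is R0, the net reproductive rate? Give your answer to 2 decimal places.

0.65

lx = nx/n0 = nx/1500: 1, 0.47, 0.21, 0.08, 0.02, 0
lx·mx by age: 0, 0, 0.525, 0.096, 0.032, 0
R0 = Σ lx·mx = 0.653 → 0.65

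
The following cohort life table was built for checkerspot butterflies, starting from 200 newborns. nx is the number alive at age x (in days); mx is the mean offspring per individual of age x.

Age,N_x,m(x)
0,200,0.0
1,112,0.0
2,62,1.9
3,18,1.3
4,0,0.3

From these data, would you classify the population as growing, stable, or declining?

lx = nx/n0 = nx/200: 1, 0.56, 0.31, 0.09, 0
R0 = Σ lx·mx = 0 + 0 + 0.589 + 0.117 + 0 = 0.706
R0 < 1, so the population is declining.

declining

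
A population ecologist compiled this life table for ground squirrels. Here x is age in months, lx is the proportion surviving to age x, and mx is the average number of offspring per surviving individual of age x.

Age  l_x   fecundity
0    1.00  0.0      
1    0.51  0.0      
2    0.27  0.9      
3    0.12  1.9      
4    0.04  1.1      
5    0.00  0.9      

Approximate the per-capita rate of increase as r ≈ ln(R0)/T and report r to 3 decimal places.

-0.254

R0 = Σ lx·mx = 0 + 0 + 0.243 + 0.228 + 0.044 + 0 = 0.515
Σ x·lx·mx = 1.346; T = 1.346/0.515 = 2.61359…
r ≈ ln(R0)/T = ln(0.515)/2.61359… = -0.2539… → -0.254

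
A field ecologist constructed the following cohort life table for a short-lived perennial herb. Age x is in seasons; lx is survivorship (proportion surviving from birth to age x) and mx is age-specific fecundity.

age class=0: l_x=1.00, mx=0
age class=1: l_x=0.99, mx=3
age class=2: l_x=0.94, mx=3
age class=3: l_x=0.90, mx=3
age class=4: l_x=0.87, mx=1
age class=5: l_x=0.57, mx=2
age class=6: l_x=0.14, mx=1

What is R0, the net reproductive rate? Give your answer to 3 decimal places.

lx·mx by age: 0, 2.97, 2.82, 2.7, 0.87, 1.14, 0.14
R0 = Σ lx·mx = 10.64 → 10.640

10.640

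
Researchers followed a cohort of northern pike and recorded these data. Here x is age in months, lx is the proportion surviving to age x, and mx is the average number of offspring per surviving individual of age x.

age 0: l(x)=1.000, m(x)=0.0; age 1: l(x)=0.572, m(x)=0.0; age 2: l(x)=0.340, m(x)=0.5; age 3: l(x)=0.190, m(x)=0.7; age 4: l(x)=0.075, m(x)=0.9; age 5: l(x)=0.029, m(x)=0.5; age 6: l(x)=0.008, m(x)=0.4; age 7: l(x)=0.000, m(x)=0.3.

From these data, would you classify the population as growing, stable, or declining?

declining

R0 = Σ lx·mx = 0 + 0 + 0.17 + 0.133 + 0.0675 + 0.0145 + 0.0032 + 0 = 0.3882
R0 < 1, so the population is declining.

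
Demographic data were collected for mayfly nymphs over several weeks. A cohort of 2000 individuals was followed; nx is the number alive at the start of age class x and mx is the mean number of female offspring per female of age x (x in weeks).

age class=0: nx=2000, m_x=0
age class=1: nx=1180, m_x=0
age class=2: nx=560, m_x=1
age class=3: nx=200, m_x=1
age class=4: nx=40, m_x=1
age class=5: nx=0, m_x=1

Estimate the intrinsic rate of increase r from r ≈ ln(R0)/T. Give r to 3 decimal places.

lx = nx/n0 = nx/2000: 1, 0.59, 0.28, 0.1, 0.02, 0
R0 = Σ lx·mx = 0 + 0 + 0.28 + 0.1 + 0.02 + 0 = 0.4
Σ x·lx·mx = 0.94; T = 0.94/0.4 = 2.35
r ≈ ln(R0)/T = ln(0.4)/2.35 = -0.38991… → -0.390

-0.390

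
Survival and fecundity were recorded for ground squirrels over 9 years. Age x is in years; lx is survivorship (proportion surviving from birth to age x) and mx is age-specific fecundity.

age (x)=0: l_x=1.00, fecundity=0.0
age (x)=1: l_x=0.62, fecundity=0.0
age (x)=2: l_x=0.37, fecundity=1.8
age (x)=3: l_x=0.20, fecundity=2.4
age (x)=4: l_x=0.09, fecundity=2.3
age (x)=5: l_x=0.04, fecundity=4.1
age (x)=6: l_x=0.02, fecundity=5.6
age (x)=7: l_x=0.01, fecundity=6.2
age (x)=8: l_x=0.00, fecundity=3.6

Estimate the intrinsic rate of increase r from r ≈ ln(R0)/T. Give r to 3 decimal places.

R0 = Σ lx·mx = 0 + 0 + 0.666 + 0.48 + 0.207 + 0.164 + 0.112 + 0.062 + 0 = 1.691
Σ x·lx·mx = 5.526; T = 5.526/1.691 = 3.26789…
r ≈ ln(R0)/T = ln(1.691)/3.26789… = 0.16075… → 0.161

0.161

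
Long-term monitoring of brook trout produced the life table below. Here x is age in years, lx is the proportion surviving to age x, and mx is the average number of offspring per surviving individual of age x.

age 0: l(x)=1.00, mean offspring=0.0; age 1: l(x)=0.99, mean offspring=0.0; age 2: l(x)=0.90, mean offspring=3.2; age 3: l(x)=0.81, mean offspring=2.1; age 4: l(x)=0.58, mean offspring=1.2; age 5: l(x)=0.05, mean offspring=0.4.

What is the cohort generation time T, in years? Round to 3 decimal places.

lx·mx: 0, 0, 2.88, 1.701, 0.696, 0.02 → R0 = 5.297
x·lx·mx: 0, 0, 5.76, 5.103, 2.784, 0.1 → Σ = 13.747
T = 13.747 / 5.297 = 2.595243… → 2.595

2.595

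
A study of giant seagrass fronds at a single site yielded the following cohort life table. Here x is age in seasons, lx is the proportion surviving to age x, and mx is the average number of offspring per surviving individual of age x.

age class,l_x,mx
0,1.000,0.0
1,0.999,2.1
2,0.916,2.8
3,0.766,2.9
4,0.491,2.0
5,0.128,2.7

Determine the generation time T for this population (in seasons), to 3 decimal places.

2.380

lx·mx: 0, 2.0979, 2.5648, 2.2214, 0.982, 0.3456 → R0 = 8.2117
x·lx·mx: 0, 2.0979, 5.1296, 6.6642, 3.928, 1.728 → Σ = 19.5477
T = 19.5477 / 8.2117 = 2.380469… → 2.380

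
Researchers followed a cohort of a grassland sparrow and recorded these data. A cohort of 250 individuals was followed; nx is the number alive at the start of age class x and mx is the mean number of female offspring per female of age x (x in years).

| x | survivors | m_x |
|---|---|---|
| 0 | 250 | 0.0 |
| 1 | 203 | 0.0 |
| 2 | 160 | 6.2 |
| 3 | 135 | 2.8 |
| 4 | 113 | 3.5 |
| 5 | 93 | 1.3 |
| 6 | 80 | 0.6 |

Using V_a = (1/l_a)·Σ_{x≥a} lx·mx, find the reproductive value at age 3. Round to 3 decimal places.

lx = nx/n0 = nx/250: 1, 0.812, 0.64, 0.54, 0.452, 0.372, 0.32
lx·mx for x ≥ 3: 1.512, 1.582, 0.4836, 0.192 → sum = 3.7696
V_3 = 3.7696 / l_3 = 3.7696 / 0.54 = 6.980741… → 6.981

6.981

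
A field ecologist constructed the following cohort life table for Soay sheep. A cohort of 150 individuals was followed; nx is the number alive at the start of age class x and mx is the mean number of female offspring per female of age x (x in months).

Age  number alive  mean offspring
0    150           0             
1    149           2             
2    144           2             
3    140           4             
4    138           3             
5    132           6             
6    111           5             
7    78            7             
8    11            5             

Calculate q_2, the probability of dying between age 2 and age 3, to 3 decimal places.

lx = nx/n0 = nx/150: 1, 0.99333…, 0.96, 0.93333…, 0.92, 0.88, 0.74, 0.52, 0.07333…
q_2 = (l_2 − l_3) / l_2 = (0.96 − 0.933333…) / 0.96
     = 0.026667… / 0.96 = 0.027778… → 0.028

0.028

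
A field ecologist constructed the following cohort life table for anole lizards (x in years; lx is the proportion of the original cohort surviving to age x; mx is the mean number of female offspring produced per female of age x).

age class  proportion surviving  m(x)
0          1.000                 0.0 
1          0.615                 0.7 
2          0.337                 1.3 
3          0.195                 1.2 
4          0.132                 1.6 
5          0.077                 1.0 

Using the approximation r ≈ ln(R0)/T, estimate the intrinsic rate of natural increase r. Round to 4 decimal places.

R0 = Σ lx·mx = 0 + 0.4305 + 0.4381 + 0.234 + 0.2112 + 0.077 = 1.3908
Σ x·lx·mx = 3.2385; T = 3.2385/1.3908 = 2.32852…
r ≈ ln(R0)/T = ln(1.3908)/2.32852… = 0.141669… → 0.1417

0.1417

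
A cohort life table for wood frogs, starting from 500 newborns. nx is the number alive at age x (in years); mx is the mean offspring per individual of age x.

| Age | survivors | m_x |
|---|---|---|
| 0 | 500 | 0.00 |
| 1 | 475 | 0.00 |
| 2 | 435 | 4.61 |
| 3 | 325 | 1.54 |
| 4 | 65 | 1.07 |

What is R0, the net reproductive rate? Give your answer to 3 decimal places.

5.151

lx = nx/n0 = nx/500: 1, 0.95, 0.87, 0.65, 0.13
lx·mx by age: 0, 0, 4.0107, 1.001, 0.1391
R0 = Σ lx·mx = 5.1508 → 5.151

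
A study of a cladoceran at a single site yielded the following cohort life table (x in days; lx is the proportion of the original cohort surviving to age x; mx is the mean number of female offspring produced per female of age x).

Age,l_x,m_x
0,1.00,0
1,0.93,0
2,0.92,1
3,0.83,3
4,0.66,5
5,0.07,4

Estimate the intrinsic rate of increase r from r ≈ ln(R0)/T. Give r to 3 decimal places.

0.568

R0 = Σ lx·mx = 0 + 0 + 0.92 + 2.49 + 3.3 + 0.28 = 6.99
Σ x·lx·mx = 23.91; T = 23.91/6.99 = 3.4206…
r ≈ ln(R0)/T = ln(6.99)/3.4206… = 0.56846… → 0.568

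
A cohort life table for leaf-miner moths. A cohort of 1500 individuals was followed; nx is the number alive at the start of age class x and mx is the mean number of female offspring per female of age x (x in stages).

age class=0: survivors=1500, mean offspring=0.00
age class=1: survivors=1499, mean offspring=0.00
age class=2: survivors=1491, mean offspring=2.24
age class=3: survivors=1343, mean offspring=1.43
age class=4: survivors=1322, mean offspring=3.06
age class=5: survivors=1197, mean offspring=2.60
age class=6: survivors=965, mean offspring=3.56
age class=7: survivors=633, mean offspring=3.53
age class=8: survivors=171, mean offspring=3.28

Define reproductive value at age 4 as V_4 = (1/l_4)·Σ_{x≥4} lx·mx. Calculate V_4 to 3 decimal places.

lx = nx/n0 = nx/1500: 1, 0.99933…, 0.994, 0.89533…, 0.88133…, 0.798, 0.64333…, 0.422, 0.114
lx·mx for x ≥ 4: 2.69688…, 2.0748, 2.290267…, 1.48966, 0.37392 → sum = 8.925527…
V_4 = 8.925527… / l_4 = 8.925527… / 0.881333… = 10.1273… → 10.127

10.127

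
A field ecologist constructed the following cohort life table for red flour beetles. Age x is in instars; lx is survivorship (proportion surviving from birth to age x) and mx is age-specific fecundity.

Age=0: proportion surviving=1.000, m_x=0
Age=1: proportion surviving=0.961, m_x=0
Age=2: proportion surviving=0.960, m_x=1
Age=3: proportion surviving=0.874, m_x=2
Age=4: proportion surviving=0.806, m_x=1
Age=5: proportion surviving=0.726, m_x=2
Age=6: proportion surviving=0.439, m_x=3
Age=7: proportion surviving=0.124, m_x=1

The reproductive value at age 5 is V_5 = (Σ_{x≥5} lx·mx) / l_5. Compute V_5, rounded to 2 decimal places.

lx·mx for x ≥ 5: 1.452, 1.317, 0.124 → sum = 2.893
V_5 = 2.893 / l_5 = 2.893 / 0.726 = 3.984848… → 3.98

3.98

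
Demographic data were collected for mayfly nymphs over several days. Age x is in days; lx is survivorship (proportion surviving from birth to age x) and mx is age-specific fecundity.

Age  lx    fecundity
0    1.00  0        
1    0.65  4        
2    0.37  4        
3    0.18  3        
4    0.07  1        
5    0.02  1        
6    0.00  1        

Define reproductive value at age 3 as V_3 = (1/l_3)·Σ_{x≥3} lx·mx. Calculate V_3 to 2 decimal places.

3.50

lx·mx for x ≥ 3: 0.54, 0.07, 0.02, 0 → sum = 0.63
V_3 = 0.63 / l_3 = 0.63 / 0.18 = 3.5 → 3.50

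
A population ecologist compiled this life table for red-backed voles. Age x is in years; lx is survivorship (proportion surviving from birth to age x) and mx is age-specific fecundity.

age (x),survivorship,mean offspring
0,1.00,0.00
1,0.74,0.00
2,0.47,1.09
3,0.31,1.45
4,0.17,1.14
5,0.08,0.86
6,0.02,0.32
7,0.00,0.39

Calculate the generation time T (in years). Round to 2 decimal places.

lx·mx: 0, 0, 0.5123, 0.4495, 0.1938, 0.0688, 0.0064, 0 → R0 = 1.2308
x·lx·mx: 0, 0, 1.0246, 1.3485, 0.7752, 0.344, 0.0384, 0 → Σ = 3.5307
T = 3.5307 / 1.2308 = 2.868622… → 2.87

2.87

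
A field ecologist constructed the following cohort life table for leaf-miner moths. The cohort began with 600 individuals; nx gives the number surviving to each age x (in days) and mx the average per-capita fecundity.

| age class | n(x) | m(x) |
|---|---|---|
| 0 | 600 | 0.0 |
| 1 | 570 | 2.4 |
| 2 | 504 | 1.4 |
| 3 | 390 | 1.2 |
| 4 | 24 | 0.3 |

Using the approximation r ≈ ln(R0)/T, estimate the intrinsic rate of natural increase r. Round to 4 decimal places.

lx = nx/n0 = nx/600: 1, 0.95, 0.84, 0.65, 0.04
R0 = Σ lx·mx = 0 + 2.28 + 1.176 + 0.78 + 0.012 = 4.248
Σ x·lx·mx = 7.02; T = 7.02/4.248 = 1.65254…
r ≈ ln(R0)/T = ln(4.248)/1.65254… = 0.875287… → 0.8753

0.8753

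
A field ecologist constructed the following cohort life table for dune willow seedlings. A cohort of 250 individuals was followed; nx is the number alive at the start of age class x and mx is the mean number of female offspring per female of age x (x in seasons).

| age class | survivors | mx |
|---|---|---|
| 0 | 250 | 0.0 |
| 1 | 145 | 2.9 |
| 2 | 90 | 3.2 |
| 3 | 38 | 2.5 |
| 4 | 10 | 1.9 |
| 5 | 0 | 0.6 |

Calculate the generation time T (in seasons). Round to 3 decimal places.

lx = nx/n0 = nx/250: 1, 0.58, 0.36, 0.152, 0.04, 0
lx·mx: 0, 1.682, 1.152, 0.38, 0.076, 0 → R0 = 3.29
x·lx·mx: 0, 1.682, 2.304, 1.14, 0.304, 0 → Σ = 5.43
T = 5.43 / 3.29 = 1.650456… → 1.650

1.650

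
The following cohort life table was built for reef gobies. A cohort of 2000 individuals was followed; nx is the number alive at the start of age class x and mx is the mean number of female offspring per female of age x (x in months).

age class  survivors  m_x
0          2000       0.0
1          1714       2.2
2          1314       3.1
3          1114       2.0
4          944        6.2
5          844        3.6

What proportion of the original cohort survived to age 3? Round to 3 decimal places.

0.557

l_3 = n_3/n_0 = 1114/2000 = 0.557 → 0.557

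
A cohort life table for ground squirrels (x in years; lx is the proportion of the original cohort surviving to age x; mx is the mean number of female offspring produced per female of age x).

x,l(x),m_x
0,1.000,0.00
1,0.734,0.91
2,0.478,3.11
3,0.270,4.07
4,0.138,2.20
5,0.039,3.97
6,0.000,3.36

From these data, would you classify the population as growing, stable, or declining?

growing

R0 = Σ lx·mx = 0 + 0.66794 + 1.48658 + 1.0989 + 0.3036 + 0.15483 + 0 = 3.71185
R0 > 1, so the population is growing.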